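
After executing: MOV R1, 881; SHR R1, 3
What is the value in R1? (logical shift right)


Register state trace:
  MOV R1, 881  → R1 = 881
  SHR R1, 3  → R1 = 881 >> 3 = 881 // 2^3 = 110
Final: R1 = 110

110


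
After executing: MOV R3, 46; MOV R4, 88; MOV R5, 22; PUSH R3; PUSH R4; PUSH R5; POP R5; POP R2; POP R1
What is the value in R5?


Stack trace (top is rightmost):
  MOV R3, 46  → R3 = 46
  MOV R4, 88  → R4 = 88
  MOV R5, 22  → R5 = 22
  PUSH R3  → stack: [46]
  PUSH R4  → stack: [46, 88]
  PUSH R5  → stack: [46, 88, 22]
  POP R5  → R5 = 22, stack: [46, 88]
  POP R2  → R2 = 88, stack: [46]
  POP R1  → R1 = 46, stack: []
Final: R5 = 22

22


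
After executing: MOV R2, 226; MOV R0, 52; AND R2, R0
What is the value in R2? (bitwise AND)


Register state trace:
  MOV R2, 226  → R2 = 226 (0b11100010)
  MOV R0, 52  → R0 = 52 (0b00110100)
  AND R2, R0  → R2 = 226 AND 52 = 32 (0b00100000)
Final: R2 = 32

32


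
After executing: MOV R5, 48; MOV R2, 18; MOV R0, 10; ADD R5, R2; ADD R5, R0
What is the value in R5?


Register state trace:
  MOV R5, 48  → R5 = 48
  MOV R2, 18  → R2 = 18
  MOV R0, 10  → R0 = 10
  ADD R5, R2  → R5 = 48 + 18 = 66
  ADD R5, R0  → R5 = 66 + 10 = 76
Final: R5 = 76

76


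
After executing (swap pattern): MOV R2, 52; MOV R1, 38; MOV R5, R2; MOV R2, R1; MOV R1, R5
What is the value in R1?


Register state trace (swap pattern):
  MOV R2, 52  → R2 = 52
  MOV R1, 38  → R1 = 38
  MOV R5, R2  → R5 = 52  (save R2)
  MOV R2, R1  → R2 = 38  (R2 gets R1's value)
  MOV R1, R5  → R1 = 52  (R1 gets saved value)
Final: R1 = 52

52


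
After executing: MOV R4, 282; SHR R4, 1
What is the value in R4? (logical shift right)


Register state trace:
  MOV R4, 282  → R4 = 282
  SHR R4, 1  → R4 = 282 >> 1 = 282 // 2^1 = 141
Final: R4 = 141

141


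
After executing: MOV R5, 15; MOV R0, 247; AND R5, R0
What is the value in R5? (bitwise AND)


Register state trace:
  MOV R5, 15  → R5 = 15 (0b00001111)
  MOV R0, 247  → R0 = 247 (0b11110111)
  AND R5, R0  → R5 = 15 AND 247 = 7 (0b00000111)
Final: R5 = 7

7


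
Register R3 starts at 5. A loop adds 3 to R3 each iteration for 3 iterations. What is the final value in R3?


Starting value: R3 = 5
  Iter 1: R3 = 5 + 3 = 8
  Iter 2: R3 = 8 + 3 = 11
  Iter 3: R3 = 11 + 3 = 14
Final: R3 = 14

14


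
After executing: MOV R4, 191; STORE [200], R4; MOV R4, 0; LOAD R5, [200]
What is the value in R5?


Register and memory trace:
  MOV R4, 191  → R4 = 191
  STORE [200], R4  → mem[200] = 191
  MOV R4, 0  → R4 = 0
  LOAD R5, [200]  → R5 = mem[200] = 191
Final: R5 = 191

191


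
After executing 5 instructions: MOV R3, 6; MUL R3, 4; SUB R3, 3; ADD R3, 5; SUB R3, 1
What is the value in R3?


Register state trace:
  MOV R3, 6  → R3 = 6
  MUL R3, 4  → R3 = 6 * 4 = 24
  SUB R3, 3  → R3 = 24 - 3 = 21
  ADD R3, 5  → R3 = 21 + 5 = 26
  SUB R3, 1  → R3 = 26 - 1 = 25
Final: R3 = 25

25


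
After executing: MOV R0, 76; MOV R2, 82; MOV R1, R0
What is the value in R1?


Register state trace:
  MOV R0, 76  → R0 = 76
  MOV R2, 82  → R2 = 82
  MOV R1, R0  → R1 = 76
Final: R1 = 76

76


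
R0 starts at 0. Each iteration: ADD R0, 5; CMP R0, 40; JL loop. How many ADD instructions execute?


Loop trace (R0 starts at 0, target 40, step 5):
  ADD #1: R0 = 0 + 5 = 5  → 5 < 40, loop
  ADD #2: R0 = 5 + 5 = 10  → 10 < 40, loop
  ADD #3: R0 = 10 + 5 = 15  → 15 < 40, loop
  ADD #4: R0 = 15 + 5 = 20  → 20 < 40, loop
  ADD #5: R0 = 20 + 5 = 25  → 25 < 40, loop
  ADD #6: R0 = 25 + 5 = 30  → 30 < 40, loop
  ADD #7: R0 = 30 + 5 = 35  → 35 < 40, loop
  ADD #8: R0 = 35 + 5 = 40  → 40 >= 40, exit
Total ADD instructions: 8

8


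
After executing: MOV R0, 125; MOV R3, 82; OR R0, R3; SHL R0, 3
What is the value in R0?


Register state trace:
  MOV R0, 125  → R0 = 125 (0b01111101)
  MOV R3, 82  → R3 = 82 (0b01010010)
  OR R0, R3  → R0 = 125 OR 82 = 127 (0b01111111)
  SHL R0, 3  → R0 = 127 << 3 = 1016
Final: R0 = 1016

1016


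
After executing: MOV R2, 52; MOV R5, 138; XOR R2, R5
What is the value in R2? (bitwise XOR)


Register state trace:
  MOV R2, 52  → R2 = 52 (0b00110100)
  MOV R5, 138  → R5 = 138 (0b10001010)
  XOR R2, R5  → R2 = 52 XOR 138 = 190 (0b10111110)
Final: R2 = 190

190


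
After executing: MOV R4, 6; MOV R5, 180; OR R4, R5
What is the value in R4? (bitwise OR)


Register state trace:
  MOV R4, 6  → R4 = 6 (0b00000110)
  MOV R5, 180  → R5 = 180 (0b10110100)
  OR R4, R5   → R4 = 6 OR 180 = 182 (0b10110110)
Final: R4 = 182

182


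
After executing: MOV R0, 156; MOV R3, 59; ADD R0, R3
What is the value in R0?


Register state trace:
  MOV R0, 156  → R0 = 156
  MOV R3, 59  → R3 = 59
  ADD R0, R3  → R0 = 156 + 59 = 215
Final: R0 = 215

215


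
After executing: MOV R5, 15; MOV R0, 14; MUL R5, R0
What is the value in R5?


Register state trace:
  MOV R5, 15  → R5 = 15
  MOV R0, 14  → R0 = 14
  MUL R5, R0  → R5 = 15 * 14 = 210
Final: R5 = 210

210


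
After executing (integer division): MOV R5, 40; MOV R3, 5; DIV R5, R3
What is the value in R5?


Register state trace:
  MOV R5, 40  → R5 = 40
  MOV R3, 5  → R3 = 5
  DIV R5, R3  → R5 = 40 // 5 = 8
Final: R5 = 8

8


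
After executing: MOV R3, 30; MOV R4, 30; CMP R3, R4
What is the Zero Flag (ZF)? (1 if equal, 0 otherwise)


Register state trace:
  MOV R3, 30  → R3 = 30
  MOV R4, 30  → R4 = 30
  CMP R3, R4  → computes 30 - 30 = 0
  Result is zero, so values are equal
ZF = 1

1


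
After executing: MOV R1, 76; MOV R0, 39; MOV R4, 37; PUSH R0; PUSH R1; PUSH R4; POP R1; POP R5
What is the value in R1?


Stack trace (top is rightmost):
  MOV R1, 76  → R1 = 76
  MOV R0, 39  → R0 = 39
  MOV R4, 37  → R4 = 37
  PUSH R0  → stack: [39]
  PUSH R1  → stack: [39, 76]
  PUSH R4  → stack: [39, 76, 37]
  POP R1  → R1 = 37, stack: [39, 76]
  POP R5  → R5 = 76, stack: [39]
Final: R1 = 37

37


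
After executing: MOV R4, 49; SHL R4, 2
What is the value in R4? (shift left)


Register state trace:
  MOV R4, 49  → R4 = 49
  SHL R4, 2  → R4 = 49 << 2 = 49 * 2^2 = 196
Final: R4 = 196

196


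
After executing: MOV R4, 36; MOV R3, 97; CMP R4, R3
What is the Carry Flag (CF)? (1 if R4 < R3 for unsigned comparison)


Register state trace:
  MOV R4, 36  → R4 = 36
  MOV R3, 97  → R3 = 97
  CMP R4, R3  → unsigned 36 - 97: borrow occurs
  36 < 97, so CF = 1
CF = 1

1


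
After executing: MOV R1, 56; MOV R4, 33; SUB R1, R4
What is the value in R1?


Register state trace:
  MOV R1, 56  → R1 = 56
  MOV R4, 33  → R4 = 33
  SUB R1, R4  → R1 = 56 - 33 = 23
Final: R1 = 23

23


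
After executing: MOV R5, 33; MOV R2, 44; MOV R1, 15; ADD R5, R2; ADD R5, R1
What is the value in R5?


Register state trace:
  MOV R5, 33  → R5 = 33
  MOV R2, 44  → R2 = 44
  MOV R1, 15  → R1 = 15
  ADD R5, R2  → R5 = 33 + 44 = 77
  ADD R5, R1  → R5 = 77 + 15 = 92
Final: R5 = 92

92


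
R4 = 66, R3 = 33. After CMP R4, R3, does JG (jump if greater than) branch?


Trace:
  R4 = 66, R3 = 33
  CMP R4, R3  → compares 66 vs 33
  JG checks: is 66 greater than 33?
  66 > 33, so condition is true
Branch taken: Yes

Yes


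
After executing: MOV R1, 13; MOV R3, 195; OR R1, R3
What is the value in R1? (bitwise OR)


Register state trace:
  MOV R1, 13  → R1 = 13 (0b00001101)
  MOV R3, 195  → R3 = 195 (0b11000011)
  OR R1, R3   → R1 = 13 OR 195 = 207 (0b11001111)
Final: R1 = 207

207


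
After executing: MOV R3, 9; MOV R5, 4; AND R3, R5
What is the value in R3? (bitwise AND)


Register state trace:
  MOV R3, 9  → R3 = 9 (0b00001001)
  MOV R5, 4  → R5 = 4 (0b00000100)
  AND R3, R5  → R3 = 9 AND 4 = 0 (0b00000000)
Final: R3 = 0

0


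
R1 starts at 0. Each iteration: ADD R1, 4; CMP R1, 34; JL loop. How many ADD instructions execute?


Loop trace (R1 starts at 0, target 34, step 4):
  ADD #1: R1 = 0 + 4 = 4  → 4 < 34, loop
  ADD #2: R1 = 4 + 4 = 8  → 8 < 34, loop
  ADD #3: R1 = 8 + 4 = 12  → 12 < 34, loop
  ADD #4: R1 = 12 + 4 = 16  → 16 < 34, loop
  ADD #5: R1 = 16 + 4 = 20  → 20 < 34, loop
  ADD #6: R1 = 20 + 4 = 24  → 24 < 34, loop
  ADD #7: R1 = 24 + 4 = 28  → 28 < 34, loop
  ADD #8: R1 = 28 + 4 = 32  → 32 < 34, loop
  ADD #9: R1 = 32 + 4 = 36  → 36 >= 34, exit
Total ADD instructions: 9

9


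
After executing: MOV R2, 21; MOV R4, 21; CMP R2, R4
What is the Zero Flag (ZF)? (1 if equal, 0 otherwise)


Register state trace:
  MOV R2, 21  → R2 = 21
  MOV R4, 21  → R4 = 21
  CMP R2, R4  → computes 21 - 21 = 0
  Result is zero, so values are equal
ZF = 1

1


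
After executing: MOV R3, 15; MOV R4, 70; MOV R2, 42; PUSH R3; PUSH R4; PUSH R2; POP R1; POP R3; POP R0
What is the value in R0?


Stack trace (top is rightmost):
  MOV R3, 15  → R3 = 15
  MOV R4, 70  → R4 = 70
  MOV R2, 42  → R2 = 42
  PUSH R3  → stack: [15]
  PUSH R4  → stack: [15, 70]
  PUSH R2  → stack: [15, 70, 42]
  POP R1  → R1 = 42, stack: [15, 70]
  POP R3  → R3 = 70, stack: [15]
  POP R0  → R0 = 15, stack: []
Final: R0 = 15

15


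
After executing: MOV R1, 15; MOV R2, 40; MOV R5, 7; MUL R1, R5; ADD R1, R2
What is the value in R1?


Register state trace:
  MOV R1, 15  → R1 = 15
  MOV R2, 40  → R2 = 40
  MOV R5, 7  → R5 = 7
  MUL R1, R5  → R1 = 15 * 7 = 105
  ADD R1, R2  → R1 = 105 + 40 = 145
Final: R1 = 145

145


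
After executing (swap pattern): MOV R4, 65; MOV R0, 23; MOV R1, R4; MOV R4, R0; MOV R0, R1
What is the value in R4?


Register state trace (swap pattern):
  MOV R4, 65  → R4 = 65
  MOV R0, 23  → R0 = 23
  MOV R1, R4  → R1 = 65  (save R4)
  MOV R4, R0  → R4 = 23  (R4 gets R0's value)
  MOV R0, R1  → R0 = 65  (R0 gets saved value)
Final: R4 = 23

23


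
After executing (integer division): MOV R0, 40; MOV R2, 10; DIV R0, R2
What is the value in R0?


Register state trace:
  MOV R0, 40  → R0 = 40
  MOV R2, 10  → R2 = 10
  DIV R0, R2  → R0 = 40 // 10 = 4
Final: R0 = 4

4


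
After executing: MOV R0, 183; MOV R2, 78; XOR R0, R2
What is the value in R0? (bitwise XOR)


Register state trace:
  MOV R0, 183  → R0 = 183 (0b10110111)
  MOV R2, 78  → R2 = 78 (0b01001110)
  XOR R0, R2  → R0 = 183 XOR 78 = 249 (0b11111001)
Final: R0 = 249

249


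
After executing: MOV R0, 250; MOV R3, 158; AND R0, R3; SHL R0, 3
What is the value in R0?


Register state trace:
  MOV R0, 250  → R0 = 250 (0b11111010)
  MOV R3, 158  → R3 = 158 (0b10011110)
  AND R0, R3  → R0 = 250 AND 158 = 154 (0b10011010)
  SHL R0, 3  → R0 = 154 << 3 = 1232
Final: R0 = 1232

1232


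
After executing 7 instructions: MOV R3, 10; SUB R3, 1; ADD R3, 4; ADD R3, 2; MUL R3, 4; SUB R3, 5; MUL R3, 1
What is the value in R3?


Register state trace:
  MOV R3, 10  → R3 = 10
  SUB R3, 1  → R3 = 10 - 1 = 9
  ADD R3, 4  → R3 = 9 + 4 = 13
  ADD R3, 2  → R3 = 13 + 2 = 15
  MUL R3, 4  → R3 = 15 * 4 = 60
  SUB R3, 5  → R3 = 60 - 5 = 55
  MUL R3, 1  → R3 = 55 * 1 = 55
Final: R3 = 55

55


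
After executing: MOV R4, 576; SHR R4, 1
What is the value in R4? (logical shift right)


Register state trace:
  MOV R4, 576  → R4 = 576
  SHR R4, 1  → R4 = 576 >> 1 = 576 // 2^1 = 288
Final: R4 = 288

288


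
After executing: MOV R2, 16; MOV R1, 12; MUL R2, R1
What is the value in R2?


Register state trace:
  MOV R2, 16  → R2 = 16
  MOV R1, 12  → R1 = 12
  MUL R2, R1  → R2 = 16 * 12 = 192
Final: R2 = 192

192


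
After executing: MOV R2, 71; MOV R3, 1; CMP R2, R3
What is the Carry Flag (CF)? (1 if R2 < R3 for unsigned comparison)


Register state trace:
  MOV R2, 71  → R2 = 71
  MOV R3, 1  → R3 = 1
  CMP R2, R3  → unsigned 71 - 1: no borrow
  71 >= 1, so CF = 0
CF = 0

0


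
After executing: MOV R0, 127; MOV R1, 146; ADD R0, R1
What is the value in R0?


Register state trace:
  MOV R0, 127  → R0 = 127
  MOV R1, 146  → R1 = 146
  ADD R0, R1  → R0 = 127 + 146 = 273
Final: R0 = 273

273


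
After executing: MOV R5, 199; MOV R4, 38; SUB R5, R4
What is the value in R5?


Register state trace:
  MOV R5, 199  → R5 = 199
  MOV R4, 38  → R4 = 38
  SUB R5, R4  → R5 = 199 - 38 = 161
Final: R5 = 161

161


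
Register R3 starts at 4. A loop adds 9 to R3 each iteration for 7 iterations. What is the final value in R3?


Starting value: R3 = 4
  Iter 1: R3 = 4 + 9 = 13
  Iter 2: R3 = 13 + 9 = 22
  Iter 3: R3 = 22 + 9 = 31
  Iter 4: R3 = 31 + 9 = 40
  Iter 5: R3 = 40 + 9 = 49
  Iter 6: R3 = 49 + 9 = 58
  Iter 7: R3 = 58 + 9 = 67
Final: R3 = 67

67


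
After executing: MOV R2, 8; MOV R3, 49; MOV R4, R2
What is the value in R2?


Register state trace:
  MOV R2, 8  → R2 = 8
  MOV R3, 49  → R3 = 49
  MOV R4, R2  → R4 = 8
Final: R2 = 8

8


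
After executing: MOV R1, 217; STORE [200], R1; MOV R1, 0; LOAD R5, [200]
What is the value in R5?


Register and memory trace:
  MOV R1, 217  → R1 = 217
  STORE [200], R1  → mem[200] = 217
  MOV R1, 0  → R1 = 0
  LOAD R5, [200]  → R5 = mem[200] = 217
Final: R5 = 217

217


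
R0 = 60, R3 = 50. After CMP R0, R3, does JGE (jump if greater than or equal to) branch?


Trace:
  R0 = 60, R3 = 50
  CMP R0, R3  → compares 60 vs 50
  JGE checks: is 60 greater than or equal to 50?
  60 > 50, so condition is true
Branch taken: Yes

Yes


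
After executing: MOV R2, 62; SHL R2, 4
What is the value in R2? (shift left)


Register state trace:
  MOV R2, 62  → R2 = 62
  SHL R2, 4  → R2 = 62 << 4 = 62 * 2^4 = 992
Final: R2 = 992

992


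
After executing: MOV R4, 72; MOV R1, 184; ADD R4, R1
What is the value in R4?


Register state trace:
  MOV R4, 72  → R4 = 72
  MOV R1, 184  → R1 = 184
  ADD R4, R1  → R4 = 72 + 184 = 256
Final: R4 = 256

256


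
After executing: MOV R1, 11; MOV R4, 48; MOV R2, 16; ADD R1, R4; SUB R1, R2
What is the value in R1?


Register state trace:
  MOV R1, 11  → R1 = 11
  MOV R4, 48  → R4 = 48
  MOV R2, 16  → R2 = 16
  ADD R1, R4  → R1 = 11 + 48 = 59
  SUB R1, R2  → R1 = 59 - 16 = 43
Final: R1 = 43

43


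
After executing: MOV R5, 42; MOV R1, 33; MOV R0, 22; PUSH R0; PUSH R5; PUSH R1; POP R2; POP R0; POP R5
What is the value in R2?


Stack trace (top is rightmost):
  MOV R5, 42  → R5 = 42
  MOV R1, 33  → R1 = 33
  MOV R0, 22  → R0 = 22
  PUSH R0  → stack: [22]
  PUSH R5  → stack: [22, 42]
  PUSH R1  → stack: [22, 42, 33]
  POP R2  → R2 = 33, stack: [22, 42]
  POP R0  → R0 = 42, stack: [22]
  POP R5  → R5 = 22, stack: []
Final: R2 = 33

33


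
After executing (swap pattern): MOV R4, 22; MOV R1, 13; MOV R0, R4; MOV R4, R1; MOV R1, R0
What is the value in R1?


Register state trace (swap pattern):
  MOV R4, 22  → R4 = 22
  MOV R1, 13  → R1 = 13
  MOV R0, R4  → R0 = 22  (save R4)
  MOV R4, R1  → R4 = 13  (R4 gets R1's value)
  MOV R1, R0  → R1 = 22  (R1 gets saved value)
Final: R1 = 22

22


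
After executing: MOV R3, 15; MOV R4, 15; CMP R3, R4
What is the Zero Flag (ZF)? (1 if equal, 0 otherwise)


Register state trace:
  MOV R3, 15  → R3 = 15
  MOV R4, 15  → R4 = 15
  CMP R3, R4  → computes 15 - 15 = 0
  Result is zero, so values are equal
ZF = 1

1


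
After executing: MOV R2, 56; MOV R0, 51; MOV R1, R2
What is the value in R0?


Register state trace:
  MOV R2, 56  → R2 = 56
  MOV R0, 51  → R0 = 51
  MOV R1, R2  → R1 = 56
Final: R0 = 51

51


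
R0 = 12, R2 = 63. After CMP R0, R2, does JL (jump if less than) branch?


Trace:
  R0 = 12, R2 = 63
  CMP R0, R2  → compares 12 vs 63
  JL checks: is 12 less than 63?
  12 < 63, so condition is true
Branch taken: Yes

Yes


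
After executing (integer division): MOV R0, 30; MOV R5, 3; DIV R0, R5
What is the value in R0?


Register state trace:
  MOV R0, 30  → R0 = 30
  MOV R5, 3  → R5 = 3
  DIV R0, R5  → R0 = 30 // 3 = 10
Final: R0 = 10

10


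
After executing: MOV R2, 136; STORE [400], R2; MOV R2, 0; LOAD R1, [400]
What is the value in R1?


Register and memory trace:
  MOV R2, 136  → R2 = 136
  STORE [400], R2  → mem[400] = 136
  MOV R2, 0  → R2 = 0
  LOAD R1, [400]  → R1 = mem[400] = 136
Final: R1 = 136

136


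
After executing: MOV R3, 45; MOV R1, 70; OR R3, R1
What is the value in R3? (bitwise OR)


Register state trace:
  MOV R3, 45  → R3 = 45 (0b00101101)
  MOV R1, 70  → R1 = 70 (0b01000110)
  OR R3, R1   → R3 = 45 OR 70 = 111 (0b01101111)
Final: R3 = 111

111


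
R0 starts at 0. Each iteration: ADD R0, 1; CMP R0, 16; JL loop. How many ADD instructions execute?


Loop trace (R0 starts at 0, target 16, step 1):
  ADD #1: R0 = 0 + 1 = 1  → 1 < 16, loop
  ADD #2: R0 = 1 + 1 = 2  → 2 < 16, loop
  ADD #3: R0 = 2 + 1 = 3  → 3 < 16, loop
  ADD #4: R0 = 3 + 1 = 4  → 4 < 16, loop
  ADD #5: R0 = 4 + 1 = 5  → 5 < 16, loop
  ADD #6: R0 = 5 + 1 = 6  → 6 < 16, loop
  ADD #7: R0 = 6 + 1 = 7  → 7 < 16, loop
  ADD #8: R0 = 7 + 1 = 8  → 8 < 16, loop
  ADD #9: R0 = 8 + 1 = 9  → 9 < 16, loop
  ADD #10: R0 = 9 + 1 = 10  → 10 < 16, loop
  ADD #11: R0 = 10 + 1 = 11  → 11 < 16, loop
  ADD #12: R0 = 11 + 1 = 12  → 12 < 16, loop
  ADD #13: R0 = 12 + 1 = 13  → 13 < 16, loop
  ADD #14: R0 = 13 + 1 = 14  → 14 < 16, loop
  ADD #15: R0 = 14 + 1 = 15  → 15 < 16, loop
  ADD #16: R0 = 15 + 1 = 16  → 16 >= 16, exit
Total ADD instructions: 16

16


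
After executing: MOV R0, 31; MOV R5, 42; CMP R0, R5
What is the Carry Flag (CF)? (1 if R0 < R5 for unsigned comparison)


Register state trace:
  MOV R0, 31  → R0 = 31
  MOV R5, 42  → R5 = 42
  CMP R0, R5  → unsigned 31 - 42: borrow occurs
  31 < 42, so CF = 1
CF = 1

1


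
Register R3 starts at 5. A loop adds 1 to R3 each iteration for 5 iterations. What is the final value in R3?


Starting value: R3 = 5
  Iter 1: R3 = 5 + 1 = 6
  Iter 2: R3 = 6 + 1 = 7
  Iter 3: R3 = 7 + 1 = 8
  Iter 4: R3 = 8 + 1 = 9
  Iter 5: R3 = 9 + 1 = 10
Final: R3 = 10

10


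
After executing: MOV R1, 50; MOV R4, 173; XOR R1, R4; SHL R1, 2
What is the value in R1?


Register state trace:
  MOV R1, 50  → R1 = 50 (0b00110010)
  MOV R4, 173  → R4 = 173 (0b10101101)
  XOR R1, R4  → R1 = 50 XOR 173 = 159 (0b10011111)
  SHL R1, 2  → R1 = 159 << 2 = 636
Final: R1 = 636

636


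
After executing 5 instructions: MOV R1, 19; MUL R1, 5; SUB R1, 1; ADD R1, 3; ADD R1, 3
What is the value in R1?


Register state trace:
  MOV R1, 19  → R1 = 19
  MUL R1, 5  → R1 = 19 * 5 = 95
  SUB R1, 1  → R1 = 95 - 1 = 94
  ADD R1, 3  → R1 = 94 + 3 = 97
  ADD R1, 3  → R1 = 97 + 3 = 100
Final: R1 = 100

100


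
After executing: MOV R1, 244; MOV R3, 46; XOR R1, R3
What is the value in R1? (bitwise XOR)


Register state trace:
  MOV R1, 244  → R1 = 244 (0b11110100)
  MOV R3, 46  → R3 = 46 (0b00101110)
  XOR R1, R3  → R1 = 244 XOR 46 = 218 (0b11011010)
Final: R1 = 218

218


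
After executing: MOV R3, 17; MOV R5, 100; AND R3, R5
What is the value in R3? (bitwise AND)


Register state trace:
  MOV R3, 17  → R3 = 17 (0b00010001)
  MOV R5, 100  → R5 = 100 (0b01100100)
  AND R3, R5  → R3 = 17 AND 100 = 0 (0b00000000)
Final: R3 = 0

0


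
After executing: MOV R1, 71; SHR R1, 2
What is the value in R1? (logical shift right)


Register state trace:
  MOV R1, 71  → R1 = 71
  SHR R1, 2  → R1 = 71 >> 2 = 71 // 2^2 = 17
Final: R1 = 17

17


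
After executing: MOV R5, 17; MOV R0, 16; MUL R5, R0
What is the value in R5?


Register state trace:
  MOV R5, 17  → R5 = 17
  MOV R0, 16  → R0 = 16
  MUL R5, R0  → R5 = 17 * 16 = 272
Final: R5 = 272

272


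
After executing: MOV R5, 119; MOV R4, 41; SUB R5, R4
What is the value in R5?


Register state trace:
  MOV R5, 119  → R5 = 119
  MOV R4, 41  → R4 = 41
  SUB R5, R4  → R5 = 119 - 41 = 78
Final: R5 = 78

78


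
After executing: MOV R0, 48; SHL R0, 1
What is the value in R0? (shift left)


Register state trace:
  MOV R0, 48  → R0 = 48
  SHL R0, 1  → R0 = 48 << 1 = 48 * 2^1 = 96
Final: R0 = 96

96


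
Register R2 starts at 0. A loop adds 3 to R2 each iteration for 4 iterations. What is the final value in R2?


Starting value: R2 = 0
  Iter 1: R2 = 0 + 3 = 3
  Iter 2: R2 = 3 + 3 = 6
  Iter 3: R2 = 6 + 3 = 9
  Iter 4: R2 = 9 + 3 = 12
Final: R2 = 12

12


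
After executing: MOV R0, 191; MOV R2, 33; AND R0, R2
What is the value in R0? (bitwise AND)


Register state trace:
  MOV R0, 191  → R0 = 191 (0b10111111)
  MOV R2, 33  → R2 = 33 (0b00100001)
  AND R0, R2  → R0 = 191 AND 33 = 33 (0b00100001)
Final: R0 = 33

33


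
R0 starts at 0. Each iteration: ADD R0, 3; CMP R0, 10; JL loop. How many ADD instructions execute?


Loop trace (R0 starts at 0, target 10, step 3):
  ADD #1: R0 = 0 + 3 = 3  → 3 < 10, loop
  ADD #2: R0 = 3 + 3 = 6  → 6 < 10, loop
  ADD #3: R0 = 6 + 3 = 9  → 9 < 10, loop
  ADD #4: R0 = 9 + 3 = 12  → 12 >= 10, exit
Total ADD instructions: 4

4


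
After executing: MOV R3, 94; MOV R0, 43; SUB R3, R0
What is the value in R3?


Register state trace:
  MOV R3, 94  → R3 = 94
  MOV R0, 43  → R0 = 43
  SUB R3, R0  → R3 = 94 - 43 = 51
Final: R3 = 51

51


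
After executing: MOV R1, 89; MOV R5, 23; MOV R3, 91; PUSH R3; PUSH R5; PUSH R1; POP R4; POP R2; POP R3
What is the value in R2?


Stack trace (top is rightmost):
  MOV R1, 89  → R1 = 89
  MOV R5, 23  → R5 = 23
  MOV R3, 91  → R3 = 91
  PUSH R3  → stack: [91]
  PUSH R5  → stack: [91, 23]
  PUSH R1  → stack: [91, 23, 89]
  POP R4  → R4 = 89, stack: [91, 23]
  POP R2  → R2 = 23, stack: [91]
  POP R3  → R3 = 91, stack: []
Final: R2 = 23

23


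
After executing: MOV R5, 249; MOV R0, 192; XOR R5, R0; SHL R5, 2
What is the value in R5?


Register state trace:
  MOV R5, 249  → R5 = 249 (0b11111001)
  MOV R0, 192  → R0 = 192 (0b11000000)
  XOR R5, R0  → R5 = 249 XOR 192 = 57 (0b00111001)
  SHL R5, 2  → R5 = 57 << 2 = 228
Final: R5 = 228

228


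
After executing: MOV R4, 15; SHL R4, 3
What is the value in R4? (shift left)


Register state trace:
  MOV R4, 15  → R4 = 15
  SHL R4, 3  → R4 = 15 << 3 = 15 * 2^3 = 120
Final: R4 = 120

120


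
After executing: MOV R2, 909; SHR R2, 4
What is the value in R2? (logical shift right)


Register state trace:
  MOV R2, 909  → R2 = 909
  SHR R2, 4  → R2 = 909 >> 4 = 909 // 2^4 = 56
Final: R2 = 56

56


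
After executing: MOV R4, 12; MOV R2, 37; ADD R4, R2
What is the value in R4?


Register state trace:
  MOV R4, 12  → R4 = 12
  MOV R2, 37  → R2 = 37
  ADD R4, R2  → R4 = 12 + 37 = 49
Final: R4 = 49

49


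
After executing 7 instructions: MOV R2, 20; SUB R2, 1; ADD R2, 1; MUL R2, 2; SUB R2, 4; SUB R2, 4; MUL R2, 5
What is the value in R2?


Register state trace:
  MOV R2, 20  → R2 = 20
  SUB R2, 1  → R2 = 20 - 1 = 19
  ADD R2, 1  → R2 = 19 + 1 = 20
  MUL R2, 2  → R2 = 20 * 2 = 40
  SUB R2, 4  → R2 = 40 - 4 = 36
  SUB R2, 4  → R2 = 36 - 4 = 32
  MUL R2, 5  → R2 = 32 * 5 = 160
Final: R2 = 160

160


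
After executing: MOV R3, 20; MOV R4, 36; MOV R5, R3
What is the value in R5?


Register state trace:
  MOV R3, 20  → R3 = 20
  MOV R4, 36  → R4 = 36
  MOV R5, R3  → R5 = 20
Final: R5 = 20

20


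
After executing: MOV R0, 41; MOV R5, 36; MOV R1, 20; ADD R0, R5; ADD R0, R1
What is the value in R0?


Register state trace:
  MOV R0, 41  → R0 = 41
  MOV R5, 36  → R5 = 36
  MOV R1, 20  → R1 = 20
  ADD R0, R5  → R0 = 41 + 36 = 77
  ADD R0, R1  → R0 = 77 + 20 = 97
Final: R0 = 97

97


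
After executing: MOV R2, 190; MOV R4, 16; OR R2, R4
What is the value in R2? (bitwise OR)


Register state trace:
  MOV R2, 190  → R2 = 190 (0b10111110)
  MOV R4, 16  → R4 = 16 (0b00010000)
  OR R2, R4   → R2 = 190 OR 16 = 190 (0b10111110)
Final: R2 = 190

190


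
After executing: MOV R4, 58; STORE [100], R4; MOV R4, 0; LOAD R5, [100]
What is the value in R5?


Register and memory trace:
  MOV R4, 58  → R4 = 58
  STORE [100], R4  → mem[100] = 58
  MOV R4, 0  → R4 = 0
  LOAD R5, [100]  → R5 = mem[100] = 58
Final: R5 = 58

58


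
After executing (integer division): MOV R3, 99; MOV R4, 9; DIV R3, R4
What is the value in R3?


Register state trace:
  MOV R3, 99  → R3 = 99
  MOV R4, 9  → R4 = 9
  DIV R3, R4  → R3 = 99 // 9 = 11
Final: R3 = 11

11


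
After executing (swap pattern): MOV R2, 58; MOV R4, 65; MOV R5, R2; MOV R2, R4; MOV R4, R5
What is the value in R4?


Register state trace (swap pattern):
  MOV R2, 58  → R2 = 58
  MOV R4, 65  → R4 = 65
  MOV R5, R2  → R5 = 58  (save R2)
  MOV R2, R4  → R2 = 65  (R2 gets R4's value)
  MOV R4, R5  → R4 = 58  (R4 gets saved value)
Final: R4 = 58

58


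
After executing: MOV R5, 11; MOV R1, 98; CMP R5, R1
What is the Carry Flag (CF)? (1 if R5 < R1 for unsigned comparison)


Register state trace:
  MOV R5, 11  → R5 = 11
  MOV R1, 98  → R1 = 98
  CMP R5, R1  → unsigned 11 - 98: borrow occurs
  11 < 98, so CF = 1
CF = 1

1


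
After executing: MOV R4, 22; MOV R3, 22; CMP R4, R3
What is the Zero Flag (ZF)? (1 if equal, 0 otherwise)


Register state trace:
  MOV R4, 22  → R4 = 22
  MOV R3, 22  → R3 = 22
  CMP R4, R3  → computes 22 - 22 = 0
  Result is zero, so values are equal
ZF = 1

1


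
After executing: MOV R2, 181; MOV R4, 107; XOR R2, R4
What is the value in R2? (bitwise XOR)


Register state trace:
  MOV R2, 181  → R2 = 181 (0b10110101)
  MOV R4, 107  → R4 = 107 (0b01101011)
  XOR R2, R4  → R2 = 181 XOR 107 = 222 (0b11011110)
Final: R2 = 222

222


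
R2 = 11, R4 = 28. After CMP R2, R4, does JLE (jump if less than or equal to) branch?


Trace:
  R2 = 11, R4 = 28
  CMP R2, R4  → compares 11 vs 28
  JLE checks: is 11 less than or equal to 28?
  11 < 28, so condition is true
Branch taken: Yes

Yes


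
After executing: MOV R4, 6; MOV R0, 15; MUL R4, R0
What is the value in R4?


Register state trace:
  MOV R4, 6  → R4 = 6
  MOV R0, 15  → R0 = 15
  MUL R4, R0  → R4 = 6 * 15 = 90
Final: R4 = 90

90


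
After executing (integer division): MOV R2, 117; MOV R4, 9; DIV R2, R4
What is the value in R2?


Register state trace:
  MOV R2, 117  → R2 = 117
  MOV R4, 9  → R4 = 9
  DIV R2, R4  → R2 = 117 // 9 = 13
Final: R2 = 13

13


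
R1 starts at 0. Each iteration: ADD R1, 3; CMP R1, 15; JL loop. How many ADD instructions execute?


Loop trace (R1 starts at 0, target 15, step 3):
  ADD #1: R1 = 0 + 3 = 3  → 3 < 15, loop
  ADD #2: R1 = 3 + 3 = 6  → 6 < 15, loop
  ADD #3: R1 = 6 + 3 = 9  → 9 < 15, loop
  ADD #4: R1 = 9 + 3 = 12  → 12 < 15, loop
  ADD #5: R1 = 12 + 3 = 15  → 15 >= 15, exit
Total ADD instructions: 5

5


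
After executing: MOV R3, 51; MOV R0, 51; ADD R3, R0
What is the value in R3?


Register state trace:
  MOV R3, 51  → R3 = 51
  MOV R0, 51  → R0 = 51
  ADD R3, R0  → R3 = 51 + 51 = 102
Final: R3 = 102

102


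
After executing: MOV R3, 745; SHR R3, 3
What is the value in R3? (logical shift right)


Register state trace:
  MOV R3, 745  → R3 = 745
  SHR R3, 3  → R3 = 745 >> 3 = 745 // 2^3 = 93
Final: R3 = 93

93


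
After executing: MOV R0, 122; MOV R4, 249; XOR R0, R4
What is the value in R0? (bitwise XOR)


Register state trace:
  MOV R0, 122  → R0 = 122 (0b01111010)
  MOV R4, 249  → R4 = 249 (0b11111001)
  XOR R0, R4  → R0 = 122 XOR 249 = 131 (0b10000011)
Final: R0 = 131

131


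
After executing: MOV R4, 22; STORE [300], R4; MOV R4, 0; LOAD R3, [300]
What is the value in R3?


Register and memory trace:
  MOV R4, 22  → R4 = 22
  STORE [300], R4  → mem[300] = 22
  MOV R4, 0  → R4 = 0
  LOAD R3, [300]  → R3 = mem[300] = 22
Final: R3 = 22

22


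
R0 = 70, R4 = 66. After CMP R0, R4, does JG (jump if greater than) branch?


Trace:
  R0 = 70, R4 = 66
  CMP R0, R4  → compares 70 vs 66
  JG checks: is 70 greater than 66?
  70 > 66, so condition is true
Branch taken: Yes

Yes


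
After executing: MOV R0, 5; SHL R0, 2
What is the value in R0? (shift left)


Register state trace:
  MOV R0, 5  → R0 = 5
  SHL R0, 2  → R0 = 5 << 2 = 5 * 2^2 = 20
Final: R0 = 20

20


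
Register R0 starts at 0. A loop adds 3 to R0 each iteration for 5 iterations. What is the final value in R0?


Starting value: R0 = 0
  Iter 1: R0 = 0 + 3 = 3
  Iter 2: R0 = 3 + 3 = 6
  Iter 3: R0 = 6 + 3 = 9
  Iter 4: R0 = 9 + 3 = 12
  Iter 5: R0 = 12 + 3 = 15
Final: R0 = 15

15


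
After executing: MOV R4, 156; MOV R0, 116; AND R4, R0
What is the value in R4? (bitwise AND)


Register state trace:
  MOV R4, 156  → R4 = 156 (0b10011100)
  MOV R0, 116  → R0 = 116 (0b01110100)
  AND R4, R0  → R4 = 156 AND 116 = 20 (0b00010100)
Final: R4 = 20

20


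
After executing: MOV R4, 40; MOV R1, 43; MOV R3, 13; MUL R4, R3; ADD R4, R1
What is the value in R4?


Register state trace:
  MOV R4, 40  → R4 = 40
  MOV R1, 43  → R1 = 43
  MOV R3, 13  → R3 = 13
  MUL R4, R3  → R4 = 40 * 13 = 520
  ADD R4, R1  → R4 = 520 + 43 = 563
Final: R4 = 563

563


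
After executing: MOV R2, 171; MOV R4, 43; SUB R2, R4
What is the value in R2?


Register state trace:
  MOV R2, 171  → R2 = 171
  MOV R4, 43  → R4 = 43
  SUB R2, R4  → R2 = 171 - 43 = 128
Final: R2 = 128

128


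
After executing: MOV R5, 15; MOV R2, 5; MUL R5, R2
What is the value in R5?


Register state trace:
  MOV R5, 15  → R5 = 15
  MOV R2, 5  → R2 = 5
  MUL R5, R2  → R5 = 15 * 5 = 75
Final: R5 = 75

75


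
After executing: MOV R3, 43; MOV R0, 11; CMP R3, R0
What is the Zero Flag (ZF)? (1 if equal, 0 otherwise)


Register state trace:
  MOV R3, 43  → R3 = 43
  MOV R0, 11  → R0 = 11
  CMP R3, R0  → computes 43 - 11 = 32
  Result is nonzero, so values are not equal
ZF = 0

0


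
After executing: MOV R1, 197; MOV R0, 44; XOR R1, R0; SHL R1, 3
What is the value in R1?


Register state trace:
  MOV R1, 197  → R1 = 197 (0b11000101)
  MOV R0, 44  → R0 = 44 (0b00101100)
  XOR R1, R0  → R1 = 197 XOR 44 = 233 (0b11101001)
  SHL R1, 3  → R1 = 233 << 3 = 1864
Final: R1 = 1864

1864


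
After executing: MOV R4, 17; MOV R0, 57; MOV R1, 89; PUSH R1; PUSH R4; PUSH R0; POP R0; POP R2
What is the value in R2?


Stack trace (top is rightmost):
  MOV R4, 17  → R4 = 17
  MOV R0, 57  → R0 = 57
  MOV R1, 89  → R1 = 89
  PUSH R1  → stack: [89]
  PUSH R4  → stack: [89, 17]
  PUSH R0  → stack: [89, 17, 57]
  POP R0  → R0 = 57, stack: [89, 17]
  POP R2  → R2 = 17, stack: [89]
Final: R2 = 17

17


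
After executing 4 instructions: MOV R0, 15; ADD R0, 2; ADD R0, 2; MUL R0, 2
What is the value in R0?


Register state trace:
  MOV R0, 15  → R0 = 15
  ADD R0, 2  → R0 = 15 + 2 = 17
  ADD R0, 2  → R0 = 17 + 2 = 19
  MUL R0, 2  → R0 = 19 * 2 = 38
Final: R0 = 38

38


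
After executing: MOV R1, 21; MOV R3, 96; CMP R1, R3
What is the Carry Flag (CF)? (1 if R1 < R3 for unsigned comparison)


Register state trace:
  MOV R1, 21  → R1 = 21
  MOV R3, 96  → R3 = 96
  CMP R1, R3  → unsigned 21 - 96: borrow occurs
  21 < 96, so CF = 1
CF = 1

1


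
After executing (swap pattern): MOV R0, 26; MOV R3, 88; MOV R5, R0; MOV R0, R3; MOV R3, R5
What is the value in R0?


Register state trace (swap pattern):
  MOV R0, 26  → R0 = 26
  MOV R3, 88  → R3 = 88
  MOV R5, R0  → R5 = 26  (save R0)
  MOV R0, R3  → R0 = 88  (R0 gets R3's value)
  MOV R3, R5  → R3 = 26  (R3 gets saved value)
Final: R0 = 88

88


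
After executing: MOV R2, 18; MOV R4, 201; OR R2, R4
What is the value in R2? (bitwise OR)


Register state trace:
  MOV R2, 18  → R2 = 18 (0b00010010)
  MOV R4, 201  → R4 = 201 (0b11001001)
  OR R2, R4   → R2 = 18 OR 201 = 219 (0b11011011)
Final: R2 = 219

219


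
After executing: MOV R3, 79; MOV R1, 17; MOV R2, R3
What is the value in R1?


Register state trace:
  MOV R3, 79  → R3 = 79
  MOV R1, 17  → R1 = 17
  MOV R2, R3  → R2 = 79
Final: R1 = 17

17


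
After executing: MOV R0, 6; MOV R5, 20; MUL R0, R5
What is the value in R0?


Register state trace:
  MOV R0, 6  → R0 = 6
  MOV R5, 20  → R5 = 20
  MUL R0, R5  → R0 = 6 * 20 = 120
Final: R0 = 120

120


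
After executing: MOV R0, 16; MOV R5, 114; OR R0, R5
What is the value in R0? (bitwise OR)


Register state trace:
  MOV R0, 16  → R0 = 16 (0b00010000)
  MOV R5, 114  → R5 = 114 (0b01110010)
  OR R0, R5   → R0 = 16 OR 114 = 114 (0b01110010)
Final: R0 = 114

114


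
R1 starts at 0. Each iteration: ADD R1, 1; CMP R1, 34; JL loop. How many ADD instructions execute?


Loop trace (R1 starts at 0, target 34, step 1):
  ADD #1: R1 = 0 + 1 = 1  → 1 < 34, loop
  ADD #2: R1 = 1 + 1 = 2  → 2 < 34, loop
  ADD #3: R1 = 2 + 1 = 3  → 3 < 34, loop
  ADD #4: R1 = 3 + 1 = 4  → 4 < 34, loop
  ADD #5: R1 = 4 + 1 = 5  → 5 < 34, loop
  ADD #6: R1 = 5 + 1 = 6  → 6 < 34, loop
  ADD #7: R1 = 6 + 1 = 7  → 7 < 34, loop
  ADD #8: R1 = 7 + 1 = 8  → 8 < 34, loop
  ADD #9: R1 = 8 + 1 = 9  → 9 < 34, loop
  ADD #10: R1 = 9 + 1 = 10  → 10 < 34, loop
  ADD #11: R1 = 10 + 1 = 11  → 11 < 34, loop
  ADD #12: R1 = 11 + 1 = 12  → 12 < 34, loop
  ADD #13: R1 = 12 + 1 = 13  → 13 < 34, loop
  ADD #14: R1 = 13 + 1 = 14  → 14 < 34, loop
  ADD #15: R1 = 14 + 1 = 15  → 15 < 34, loop
  ADD #16: R1 = 15 + 1 = 16  → 16 < 34, loop
  ADD #17: R1 = 16 + 1 = 17  → 17 < 34, loop
  ADD #18: R1 = 17 + 1 = 18  → 18 < 34, loop
  ADD #19: R1 = 18 + 1 = 19  → 19 < 34, loop
  ADD #20: R1 = 19 + 1 = 20  → 20 < 34, loop
  ADD #21: R1 = 20 + 1 = 21  → 21 < 34, loop
  ADD #22: R1 = 21 + 1 = 22  → 22 < 34, loop
  ADD #23: R1 = 22 + 1 = 23  → 23 < 34, loop
  ADD #24: R1 = 23 + 1 = 24  → 24 < 34, loop
  ADD #25: R1 = 24 + 1 = 25  → 25 < 34, loop
  ADD #26: R1 = 25 + 1 = 26  → 26 < 34, loop
  ADD #27: R1 = 26 + 1 = 27  → 27 < 34, loop
  ADD #28: R1 = 27 + 1 = 28  → 28 < 34, loop
  ADD #29: R1 = 28 + 1 = 29  → 29 < 34, loop
  ADD #30: R1 = 29 + 1 = 30  → 30 < 34, loop
  ADD #31: R1 = 30 + 1 = 31  → 31 < 34, loop
  ADD #32: R1 = 31 + 1 = 32  → 32 < 34, loop
  ADD #33: R1 = 32 + 1 = 33  → 33 < 34, loop
  ADD #34: R1 = 33 + 1 = 34  → 34 >= 34, exit
Total ADD instructions: 34

34


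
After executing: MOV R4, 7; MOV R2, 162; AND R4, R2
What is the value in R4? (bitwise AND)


Register state trace:
  MOV R4, 7  → R4 = 7 (0b00000111)
  MOV R2, 162  → R2 = 162 (0b10100010)
  AND R4, R2  → R4 = 7 AND 162 = 2 (0b00000010)
Final: R4 = 2

2


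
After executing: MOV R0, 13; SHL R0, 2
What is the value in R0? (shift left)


Register state trace:
  MOV R0, 13  → R0 = 13
  SHL R0, 2  → R0 = 13 << 2 = 13 * 2^2 = 52
Final: R0 = 52

52


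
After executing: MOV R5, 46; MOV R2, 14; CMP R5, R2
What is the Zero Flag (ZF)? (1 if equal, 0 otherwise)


Register state trace:
  MOV R5, 46  → R5 = 46
  MOV R2, 14  → R2 = 14
  CMP R5, R2  → computes 46 - 14 = 32
  Result is nonzero, so values are not equal
ZF = 0

0


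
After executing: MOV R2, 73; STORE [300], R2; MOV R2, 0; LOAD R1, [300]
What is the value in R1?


Register and memory trace:
  MOV R2, 73  → R2 = 73
  STORE [300], R2  → mem[300] = 73
  MOV R2, 0  → R2 = 0
  LOAD R1, [300]  → R1 = mem[300] = 73
Final: R1 = 73

73


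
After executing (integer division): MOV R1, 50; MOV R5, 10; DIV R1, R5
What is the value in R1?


Register state trace:
  MOV R1, 50  → R1 = 50
  MOV R5, 10  → R5 = 10
  DIV R1, R5  → R1 = 50 // 10 = 5
Final: R1 = 5

5


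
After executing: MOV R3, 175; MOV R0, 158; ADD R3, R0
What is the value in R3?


Register state trace:
  MOV R3, 175  → R3 = 175
  MOV R0, 158  → R0 = 158
  ADD R3, R0  → R3 = 175 + 158 = 333
Final: R3 = 333

333


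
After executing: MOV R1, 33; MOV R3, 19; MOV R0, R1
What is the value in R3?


Register state trace:
  MOV R1, 33  → R1 = 33
  MOV R3, 19  → R3 = 19
  MOV R0, R1  → R0 = 33
Final: R3 = 19

19


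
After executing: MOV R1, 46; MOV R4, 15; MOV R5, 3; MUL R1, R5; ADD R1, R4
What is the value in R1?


Register state trace:
  MOV R1, 46  → R1 = 46
  MOV R4, 15  → R4 = 15
  MOV R5, 3  → R5 = 3
  MUL R1, R5  → R1 = 46 * 3 = 138
  ADD R1, R4  → R1 = 138 + 15 = 153
Final: R1 = 153

153


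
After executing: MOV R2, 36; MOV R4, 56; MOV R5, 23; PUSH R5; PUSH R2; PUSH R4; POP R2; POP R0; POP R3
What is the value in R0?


Stack trace (top is rightmost):
  MOV R2, 36  → R2 = 36
  MOV R4, 56  → R4 = 56
  MOV R5, 23  → R5 = 23
  PUSH R5  → stack: [23]
  PUSH R2  → stack: [23, 36]
  PUSH R4  → stack: [23, 36, 56]
  POP R2  → R2 = 56, stack: [23, 36]
  POP R0  → R0 = 36, stack: [23]
  POP R3  → R3 = 23, stack: []
Final: R0 = 36

36


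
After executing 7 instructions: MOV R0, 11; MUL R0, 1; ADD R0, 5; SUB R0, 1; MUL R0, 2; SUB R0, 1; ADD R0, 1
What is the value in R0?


Register state trace:
  MOV R0, 11  → R0 = 11
  MUL R0, 1  → R0 = 11 * 1 = 11
  ADD R0, 5  → R0 = 11 + 5 = 16
  SUB R0, 1  → R0 = 16 - 1 = 15
  MUL R0, 2  → R0 = 15 * 2 = 30
  SUB R0, 1  → R0 = 30 - 1 = 29
  ADD R0, 1  → R0 = 29 + 1 = 30
Final: R0 = 30

30


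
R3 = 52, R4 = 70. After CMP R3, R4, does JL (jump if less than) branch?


Trace:
  R3 = 52, R4 = 70
  CMP R3, R4  → compares 52 vs 70
  JL checks: is 52 less than 70?
  52 < 70, so condition is true
Branch taken: Yes

Yes


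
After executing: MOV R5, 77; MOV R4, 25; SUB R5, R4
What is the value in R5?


Register state trace:
  MOV R5, 77  → R5 = 77
  MOV R4, 25  → R4 = 25
  SUB R5, R4  → R5 = 77 - 25 = 52
Final: R5 = 52

52


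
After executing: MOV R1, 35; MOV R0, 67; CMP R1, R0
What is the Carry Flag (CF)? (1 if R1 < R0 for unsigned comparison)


Register state trace:
  MOV R1, 35  → R1 = 35
  MOV R0, 67  → R0 = 67
  CMP R1, R0  → unsigned 35 - 67: borrow occurs
  35 < 67, so CF = 1
CF = 1

1


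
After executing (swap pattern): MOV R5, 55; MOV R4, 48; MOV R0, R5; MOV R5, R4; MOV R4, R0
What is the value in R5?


Register state trace (swap pattern):
  MOV R5, 55  → R5 = 55
  MOV R4, 48  → R4 = 48
  MOV R0, R5  → R0 = 55  (save R5)
  MOV R5, R4  → R5 = 48  (R5 gets R4's value)
  MOV R4, R0  → R4 = 55  (R4 gets saved value)
Final: R5 = 48

48


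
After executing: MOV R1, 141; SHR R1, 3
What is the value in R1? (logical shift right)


Register state trace:
  MOV R1, 141  → R1 = 141
  SHR R1, 3  → R1 = 141 >> 3 = 141 // 2^3 = 17
Final: R1 = 17

17


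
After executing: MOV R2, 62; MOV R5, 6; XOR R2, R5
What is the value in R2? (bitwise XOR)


Register state trace:
  MOV R2, 62  → R2 = 62 (0b00111110)
  MOV R5, 6  → R5 = 6 (0b00000110)
  XOR R2, R5  → R2 = 62 XOR 6 = 56 (0b00111000)
Final: R2 = 56

56


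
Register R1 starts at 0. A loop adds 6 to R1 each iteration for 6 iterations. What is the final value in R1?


Starting value: R1 = 0
  Iter 1: R1 = 0 + 6 = 6
  Iter 2: R1 = 6 + 6 = 12
  Iter 3: R1 = 12 + 6 = 18
  Iter 4: R1 = 18 + 6 = 24
  Iter 5: R1 = 24 + 6 = 30
  Iter 6: R1 = 30 + 6 = 36
Final: R1 = 36

36


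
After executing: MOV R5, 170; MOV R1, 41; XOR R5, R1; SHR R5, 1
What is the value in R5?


Register state trace:
  MOV R5, 170  → R5 = 170 (0b10101010)
  MOV R1, 41  → R1 = 41 (0b00101001)
  XOR R5, R1  → R5 = 170 XOR 41 = 131 (0b10000011)
  SHR R5, 1  → R5 = 131 >> 1 = 65
Final: R5 = 65

65


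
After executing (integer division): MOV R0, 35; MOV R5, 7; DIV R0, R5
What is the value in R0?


Register state trace:
  MOV R0, 35  → R0 = 35
  MOV R5, 7  → R5 = 7
  DIV R0, R5  → R0 = 35 // 7 = 5
Final: R0 = 5

5


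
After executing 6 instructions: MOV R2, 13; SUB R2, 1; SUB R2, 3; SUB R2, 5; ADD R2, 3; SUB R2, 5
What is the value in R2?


Register state trace:
  MOV R2, 13  → R2 = 13
  SUB R2, 1  → R2 = 13 - 1 = 12
  SUB R2, 3  → R2 = 12 - 3 = 9
  SUB R2, 5  → R2 = 9 - 5 = 4
  ADD R2, 3  → R2 = 4 + 3 = 7
  SUB R2, 5  → R2 = 7 - 5 = 2
Final: R2 = 2

2


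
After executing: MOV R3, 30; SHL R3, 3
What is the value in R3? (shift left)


Register state trace:
  MOV R3, 30  → R3 = 30
  SHL R3, 3  → R3 = 30 << 3 = 30 * 2^3 = 240
Final: R3 = 240

240
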